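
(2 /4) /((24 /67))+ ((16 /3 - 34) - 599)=-30061 /48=-626.27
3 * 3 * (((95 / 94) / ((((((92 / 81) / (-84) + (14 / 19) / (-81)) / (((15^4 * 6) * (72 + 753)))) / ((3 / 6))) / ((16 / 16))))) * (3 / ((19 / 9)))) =-4920105689296875 / 68714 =-71602667422.90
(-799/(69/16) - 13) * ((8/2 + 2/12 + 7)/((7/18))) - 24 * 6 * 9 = -1125283/161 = -6989.34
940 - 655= 285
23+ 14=37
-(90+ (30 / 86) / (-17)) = -65775 / 731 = -89.98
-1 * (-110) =110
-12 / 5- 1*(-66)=63.60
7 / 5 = 1.40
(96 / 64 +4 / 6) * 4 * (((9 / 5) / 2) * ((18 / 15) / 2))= 117 / 25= 4.68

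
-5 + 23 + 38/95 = 92/5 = 18.40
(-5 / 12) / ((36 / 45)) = -25 / 48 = -0.52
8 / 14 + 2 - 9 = -45 / 7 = -6.43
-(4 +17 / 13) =-69 / 13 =-5.31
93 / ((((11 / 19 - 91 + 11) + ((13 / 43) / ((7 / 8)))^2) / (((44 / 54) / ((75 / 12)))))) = -4696031032 / 30715066125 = -0.15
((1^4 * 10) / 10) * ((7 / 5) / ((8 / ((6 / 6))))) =7 / 40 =0.18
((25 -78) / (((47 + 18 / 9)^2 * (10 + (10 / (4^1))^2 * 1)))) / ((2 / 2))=-212 / 156065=-0.00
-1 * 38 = -38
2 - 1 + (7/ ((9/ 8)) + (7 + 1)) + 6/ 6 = 146/ 9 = 16.22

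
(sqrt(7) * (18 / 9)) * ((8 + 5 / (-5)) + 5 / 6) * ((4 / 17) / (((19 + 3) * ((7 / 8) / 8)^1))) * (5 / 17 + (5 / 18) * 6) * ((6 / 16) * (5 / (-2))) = -188000 * sqrt(7) / 66759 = -7.45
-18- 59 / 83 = -1553 / 83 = -18.71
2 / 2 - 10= -9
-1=-1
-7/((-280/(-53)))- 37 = -38.32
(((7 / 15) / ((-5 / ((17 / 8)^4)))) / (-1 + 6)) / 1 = -584647 / 1536000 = -0.38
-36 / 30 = -6 / 5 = -1.20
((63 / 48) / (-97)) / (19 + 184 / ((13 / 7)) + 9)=-39 / 366272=-0.00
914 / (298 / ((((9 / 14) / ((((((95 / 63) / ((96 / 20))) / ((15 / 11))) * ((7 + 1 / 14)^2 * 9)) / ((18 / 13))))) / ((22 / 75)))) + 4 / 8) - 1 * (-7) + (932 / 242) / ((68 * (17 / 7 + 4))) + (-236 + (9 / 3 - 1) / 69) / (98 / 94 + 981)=485503171030835314 / 70790747242372245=6.86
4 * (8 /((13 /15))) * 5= 184.62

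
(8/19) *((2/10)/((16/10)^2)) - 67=-10179/152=-66.97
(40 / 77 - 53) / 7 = -7.50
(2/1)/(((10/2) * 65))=2/325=0.01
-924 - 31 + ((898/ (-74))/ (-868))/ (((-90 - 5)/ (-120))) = -145683511/ 152551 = -954.98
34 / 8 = 17 / 4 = 4.25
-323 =-323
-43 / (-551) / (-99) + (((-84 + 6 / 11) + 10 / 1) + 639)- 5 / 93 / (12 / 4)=28979287 / 51243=565.53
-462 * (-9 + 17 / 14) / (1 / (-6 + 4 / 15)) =-103114 / 5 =-20622.80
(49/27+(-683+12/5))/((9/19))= -1741084/1215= -1432.99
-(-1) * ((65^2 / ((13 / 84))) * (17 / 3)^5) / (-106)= -6460349350 / 4293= -1504856.59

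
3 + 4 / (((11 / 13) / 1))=85 / 11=7.73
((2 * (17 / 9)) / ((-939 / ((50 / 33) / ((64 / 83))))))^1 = -35275 / 4462128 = -0.01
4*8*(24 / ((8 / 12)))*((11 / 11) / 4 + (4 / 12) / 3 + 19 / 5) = 23968 / 5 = 4793.60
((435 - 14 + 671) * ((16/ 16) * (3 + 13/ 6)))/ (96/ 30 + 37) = 28210/ 201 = 140.35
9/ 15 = 3/ 5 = 0.60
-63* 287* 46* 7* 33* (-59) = 11335593654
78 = 78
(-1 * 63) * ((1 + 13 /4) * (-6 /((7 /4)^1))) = 918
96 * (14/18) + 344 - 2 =1250/3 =416.67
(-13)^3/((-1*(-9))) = -2197/9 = -244.11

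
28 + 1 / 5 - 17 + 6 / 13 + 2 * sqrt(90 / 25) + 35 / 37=6 * sqrt(10) / 5 + 30321 / 2405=16.40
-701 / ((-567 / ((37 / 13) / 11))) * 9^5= 18908073 / 1001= 18889.18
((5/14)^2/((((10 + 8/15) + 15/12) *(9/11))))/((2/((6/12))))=1375/415716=0.00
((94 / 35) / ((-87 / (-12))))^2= 141376 / 1030225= 0.14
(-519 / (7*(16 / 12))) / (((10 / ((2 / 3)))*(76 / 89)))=-46191 / 10640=-4.34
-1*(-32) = 32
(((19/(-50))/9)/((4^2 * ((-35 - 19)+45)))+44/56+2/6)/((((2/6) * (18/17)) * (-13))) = -8631461/35380800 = -0.24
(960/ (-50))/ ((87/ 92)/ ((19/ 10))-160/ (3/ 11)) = 251712/ 7684675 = 0.03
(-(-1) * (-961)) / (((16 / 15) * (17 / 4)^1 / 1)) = -14415 / 68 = -211.99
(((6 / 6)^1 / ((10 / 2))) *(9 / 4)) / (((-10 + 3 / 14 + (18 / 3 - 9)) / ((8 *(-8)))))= 2016 / 895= 2.25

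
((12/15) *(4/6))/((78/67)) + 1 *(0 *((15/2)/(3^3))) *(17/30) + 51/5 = 1247/117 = 10.66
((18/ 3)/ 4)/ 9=1/ 6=0.17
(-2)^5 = -32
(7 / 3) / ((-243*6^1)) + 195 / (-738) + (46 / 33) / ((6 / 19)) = 4091635 / 986337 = 4.15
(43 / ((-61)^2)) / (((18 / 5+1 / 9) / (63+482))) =1054575 / 621407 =1.70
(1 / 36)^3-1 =-46655 / 46656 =-1.00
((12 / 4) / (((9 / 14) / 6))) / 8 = 7 / 2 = 3.50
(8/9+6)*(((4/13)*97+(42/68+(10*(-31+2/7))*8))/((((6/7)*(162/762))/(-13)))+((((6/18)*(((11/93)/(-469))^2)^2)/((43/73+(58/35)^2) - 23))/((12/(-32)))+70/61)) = 26233302732459098301829353189275/21996747599393301766218684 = 1192599.16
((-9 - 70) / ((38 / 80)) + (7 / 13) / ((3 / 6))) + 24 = -34886 / 247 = -141.24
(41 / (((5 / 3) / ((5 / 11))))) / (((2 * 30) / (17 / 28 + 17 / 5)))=2091 / 2800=0.75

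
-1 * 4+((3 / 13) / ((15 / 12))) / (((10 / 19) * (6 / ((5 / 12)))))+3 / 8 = -5617 / 1560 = -3.60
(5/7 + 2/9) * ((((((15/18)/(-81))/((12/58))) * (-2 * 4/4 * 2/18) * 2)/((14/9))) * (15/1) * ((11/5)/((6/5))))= 470525/1285956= 0.37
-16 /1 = -16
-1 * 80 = -80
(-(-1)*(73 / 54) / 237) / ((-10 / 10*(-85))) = 73 / 1087830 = 0.00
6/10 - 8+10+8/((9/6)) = 119/15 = 7.93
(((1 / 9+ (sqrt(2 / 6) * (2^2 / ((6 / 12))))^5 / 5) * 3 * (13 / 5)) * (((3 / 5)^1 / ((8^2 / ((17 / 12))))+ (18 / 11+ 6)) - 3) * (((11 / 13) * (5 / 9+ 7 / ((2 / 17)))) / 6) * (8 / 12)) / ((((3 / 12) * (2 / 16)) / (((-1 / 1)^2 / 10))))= 70769827 / 972000+ 72468302848 * sqrt(3) / 455625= 275559.85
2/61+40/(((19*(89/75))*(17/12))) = 1.29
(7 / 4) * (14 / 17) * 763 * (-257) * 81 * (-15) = 11674277685 / 34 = 343361108.38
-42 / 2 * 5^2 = -525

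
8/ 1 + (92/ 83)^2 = 63576/ 6889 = 9.23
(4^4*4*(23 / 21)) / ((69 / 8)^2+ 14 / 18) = 4521984 / 303079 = 14.92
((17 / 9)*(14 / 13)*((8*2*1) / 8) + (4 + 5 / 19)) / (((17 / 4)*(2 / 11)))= 407462 / 37791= 10.78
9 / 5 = 1.80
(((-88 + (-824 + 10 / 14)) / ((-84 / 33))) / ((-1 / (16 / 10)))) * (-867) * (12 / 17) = 85886856 / 245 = 350558.60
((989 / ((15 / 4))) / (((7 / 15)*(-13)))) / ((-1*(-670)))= -1978 / 30485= -0.06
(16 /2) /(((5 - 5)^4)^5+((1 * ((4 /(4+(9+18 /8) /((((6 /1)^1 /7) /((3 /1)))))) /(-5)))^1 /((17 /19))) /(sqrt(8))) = -29495 * sqrt(2) /38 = -1097.69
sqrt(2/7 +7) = 2.70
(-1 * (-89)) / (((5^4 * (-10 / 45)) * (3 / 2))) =-0.43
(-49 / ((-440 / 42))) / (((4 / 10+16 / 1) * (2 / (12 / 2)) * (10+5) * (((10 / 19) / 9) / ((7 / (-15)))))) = -410571 / 902000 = -0.46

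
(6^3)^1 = 216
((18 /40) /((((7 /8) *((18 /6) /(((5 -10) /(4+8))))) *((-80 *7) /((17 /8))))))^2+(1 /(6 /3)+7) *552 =16285925376289 /3933798400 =4140.00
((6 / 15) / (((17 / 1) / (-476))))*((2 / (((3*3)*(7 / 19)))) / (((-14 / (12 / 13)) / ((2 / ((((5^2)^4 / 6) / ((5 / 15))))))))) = 2432 / 533203125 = 0.00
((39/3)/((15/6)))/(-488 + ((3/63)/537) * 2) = -146601/13757935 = -0.01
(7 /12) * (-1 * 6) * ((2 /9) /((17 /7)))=-49 /153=-0.32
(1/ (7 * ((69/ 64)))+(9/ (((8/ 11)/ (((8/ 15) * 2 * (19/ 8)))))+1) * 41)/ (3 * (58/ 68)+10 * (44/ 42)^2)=4574534097/ 46673210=98.01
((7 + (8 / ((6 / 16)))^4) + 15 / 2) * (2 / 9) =33556781 / 729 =46031.25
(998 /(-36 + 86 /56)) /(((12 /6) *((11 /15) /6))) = -251496 /2123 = -118.46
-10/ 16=-5/ 8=-0.62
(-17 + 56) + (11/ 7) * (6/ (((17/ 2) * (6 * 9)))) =41791/ 1071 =39.02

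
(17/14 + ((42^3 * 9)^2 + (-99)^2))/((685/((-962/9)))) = -2994014386899887/43155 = -69378157499.71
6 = 6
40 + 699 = 739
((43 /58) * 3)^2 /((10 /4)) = 16641 /8410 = 1.98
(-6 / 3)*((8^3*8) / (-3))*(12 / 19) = 32768 / 19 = 1724.63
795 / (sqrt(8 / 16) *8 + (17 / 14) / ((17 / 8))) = -5565 / 388 + 38955 *sqrt(2) / 388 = 127.64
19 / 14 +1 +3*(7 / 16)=411 / 112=3.67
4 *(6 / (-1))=-24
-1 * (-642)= 642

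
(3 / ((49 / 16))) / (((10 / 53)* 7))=1272 / 1715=0.74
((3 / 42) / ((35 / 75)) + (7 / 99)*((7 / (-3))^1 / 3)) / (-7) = -8563 / 611226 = -0.01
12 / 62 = 6 / 31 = 0.19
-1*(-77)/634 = 77/634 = 0.12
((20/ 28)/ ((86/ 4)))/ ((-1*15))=-2/ 903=-0.00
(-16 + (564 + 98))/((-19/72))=-2448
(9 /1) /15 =3 /5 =0.60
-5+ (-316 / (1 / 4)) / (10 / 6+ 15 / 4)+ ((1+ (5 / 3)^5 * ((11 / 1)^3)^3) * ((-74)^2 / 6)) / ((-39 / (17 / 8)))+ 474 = -428722785983415227 / 284310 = -1507941282344.68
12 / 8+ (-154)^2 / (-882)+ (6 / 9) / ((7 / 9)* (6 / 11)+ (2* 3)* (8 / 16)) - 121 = -297359 / 2034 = -146.19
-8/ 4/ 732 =-1/ 366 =-0.00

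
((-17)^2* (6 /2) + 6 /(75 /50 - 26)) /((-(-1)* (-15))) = -14157 /245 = -57.78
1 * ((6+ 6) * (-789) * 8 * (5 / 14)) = -189360 / 7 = -27051.43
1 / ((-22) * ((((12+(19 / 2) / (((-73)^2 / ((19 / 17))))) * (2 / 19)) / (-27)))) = 46474209 / 47841046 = 0.97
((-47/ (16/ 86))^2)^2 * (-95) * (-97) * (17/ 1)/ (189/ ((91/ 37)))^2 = 108045154582.84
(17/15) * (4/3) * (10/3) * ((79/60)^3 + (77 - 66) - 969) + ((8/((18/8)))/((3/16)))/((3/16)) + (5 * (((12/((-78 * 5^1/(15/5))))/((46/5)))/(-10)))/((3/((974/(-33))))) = -11300024923393/2397681000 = -4712.90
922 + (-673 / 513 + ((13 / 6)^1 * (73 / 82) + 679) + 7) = 135336163 / 84132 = 1608.62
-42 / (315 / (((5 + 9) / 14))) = -2 / 15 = -0.13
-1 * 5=-5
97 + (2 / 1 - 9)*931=-6420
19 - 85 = -66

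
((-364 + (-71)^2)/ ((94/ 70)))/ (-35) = -4677/ 47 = -99.51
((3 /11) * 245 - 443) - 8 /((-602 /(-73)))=-1248750 /3311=-377.15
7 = 7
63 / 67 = 0.94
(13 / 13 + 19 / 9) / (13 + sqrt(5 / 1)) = 91 / 369-7 * sqrt(5) / 369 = 0.20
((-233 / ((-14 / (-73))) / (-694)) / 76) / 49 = 17009 / 36182384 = 0.00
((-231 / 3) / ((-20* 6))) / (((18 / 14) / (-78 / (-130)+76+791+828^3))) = 84991978379 / 300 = 283306594.60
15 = 15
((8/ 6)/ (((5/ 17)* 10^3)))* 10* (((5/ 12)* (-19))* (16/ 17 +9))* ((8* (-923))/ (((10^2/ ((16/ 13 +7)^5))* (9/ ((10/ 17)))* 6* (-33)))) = -18920422847143/ 5759646750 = -3285.00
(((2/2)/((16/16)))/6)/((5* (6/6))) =1/30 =0.03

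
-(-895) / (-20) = -179 / 4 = -44.75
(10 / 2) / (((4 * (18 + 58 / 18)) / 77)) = 3465 / 764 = 4.54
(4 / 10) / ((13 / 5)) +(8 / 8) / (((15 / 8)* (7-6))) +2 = 524 / 195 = 2.69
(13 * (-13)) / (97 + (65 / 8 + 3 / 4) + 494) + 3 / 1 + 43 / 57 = 949922 / 273543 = 3.47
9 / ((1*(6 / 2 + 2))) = 9 / 5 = 1.80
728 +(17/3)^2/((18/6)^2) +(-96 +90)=58771/81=725.57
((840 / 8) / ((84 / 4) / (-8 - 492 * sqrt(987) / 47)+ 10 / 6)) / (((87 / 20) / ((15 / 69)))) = 325458000 * sqrt(987) / 84748177579+ 266966364000 / 84748177579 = 3.27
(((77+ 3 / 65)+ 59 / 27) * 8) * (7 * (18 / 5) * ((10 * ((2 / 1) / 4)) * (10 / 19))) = 31147424 / 741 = 42034.31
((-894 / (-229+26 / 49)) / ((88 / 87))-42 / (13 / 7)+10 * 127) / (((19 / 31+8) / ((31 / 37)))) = 7699964039653 / 63260571660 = 121.72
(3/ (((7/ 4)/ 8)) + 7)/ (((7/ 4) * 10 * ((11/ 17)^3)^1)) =284954/ 65219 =4.37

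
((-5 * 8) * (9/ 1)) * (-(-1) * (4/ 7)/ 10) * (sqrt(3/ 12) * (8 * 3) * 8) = -13824/ 7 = -1974.86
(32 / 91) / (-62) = -16 / 2821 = -0.01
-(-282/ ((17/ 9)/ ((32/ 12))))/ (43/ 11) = 74448/ 731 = 101.84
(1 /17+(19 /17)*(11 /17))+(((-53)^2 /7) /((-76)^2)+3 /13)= 164397173 /151903024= 1.08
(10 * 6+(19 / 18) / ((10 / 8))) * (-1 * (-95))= 52022 / 9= 5780.22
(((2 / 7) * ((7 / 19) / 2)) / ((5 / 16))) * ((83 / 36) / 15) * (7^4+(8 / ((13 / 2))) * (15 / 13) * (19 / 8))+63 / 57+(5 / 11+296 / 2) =5049706378 / 23841675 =211.80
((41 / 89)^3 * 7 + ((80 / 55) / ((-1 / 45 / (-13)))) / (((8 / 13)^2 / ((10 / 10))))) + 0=69717987853 / 31018636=2247.62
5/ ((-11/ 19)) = -95/ 11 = -8.64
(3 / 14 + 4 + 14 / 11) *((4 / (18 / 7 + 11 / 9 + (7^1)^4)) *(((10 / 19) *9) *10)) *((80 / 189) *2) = 3120000 / 8524901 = 0.37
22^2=484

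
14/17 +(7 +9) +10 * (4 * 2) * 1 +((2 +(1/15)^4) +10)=93656267/860625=108.82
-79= -79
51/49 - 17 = -782/49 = -15.96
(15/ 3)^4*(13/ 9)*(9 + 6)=40625/ 3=13541.67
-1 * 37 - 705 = -742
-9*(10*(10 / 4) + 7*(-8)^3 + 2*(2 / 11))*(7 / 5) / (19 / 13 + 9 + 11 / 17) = 4036.41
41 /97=0.42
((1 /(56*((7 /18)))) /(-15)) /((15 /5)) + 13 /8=3183 /1960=1.62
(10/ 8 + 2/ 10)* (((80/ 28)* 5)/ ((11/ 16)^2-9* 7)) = -37120/ 112049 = -0.33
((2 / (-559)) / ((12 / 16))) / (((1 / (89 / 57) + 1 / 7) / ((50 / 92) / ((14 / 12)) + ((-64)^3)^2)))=-984681382156819 / 2352831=-418509184.11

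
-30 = -30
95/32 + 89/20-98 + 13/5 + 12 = -75.98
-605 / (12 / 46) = -13915 / 6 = -2319.17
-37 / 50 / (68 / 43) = -1591 / 3400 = -0.47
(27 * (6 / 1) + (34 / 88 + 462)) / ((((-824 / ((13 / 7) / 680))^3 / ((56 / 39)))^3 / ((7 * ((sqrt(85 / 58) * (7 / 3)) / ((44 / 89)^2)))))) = -1050379442287097 * sqrt(4930) / 10216881602207316621080812131139870252314304815562752000000000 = -0.00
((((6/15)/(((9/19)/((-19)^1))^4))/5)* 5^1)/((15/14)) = 475539765148/492075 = 966396.92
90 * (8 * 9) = 6480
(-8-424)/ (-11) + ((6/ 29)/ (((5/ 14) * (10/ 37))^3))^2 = 119623337150556636/ 2258544921875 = 52964.78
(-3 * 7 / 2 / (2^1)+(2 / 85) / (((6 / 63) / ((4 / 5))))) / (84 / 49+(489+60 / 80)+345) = -20041 / 3317975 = -0.01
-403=-403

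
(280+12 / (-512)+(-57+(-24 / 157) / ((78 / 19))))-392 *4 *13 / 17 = -4335157531 / 4441216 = -976.12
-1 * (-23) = 23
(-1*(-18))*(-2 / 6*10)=-60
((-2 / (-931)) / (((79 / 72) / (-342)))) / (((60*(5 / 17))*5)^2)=-5202 / 60484375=-0.00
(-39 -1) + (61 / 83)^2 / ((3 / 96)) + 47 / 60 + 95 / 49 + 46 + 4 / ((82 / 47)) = 23499622627 / 830400060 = 28.30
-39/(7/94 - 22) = 1222/687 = 1.78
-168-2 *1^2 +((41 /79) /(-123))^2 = -9548729 /56169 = -170.00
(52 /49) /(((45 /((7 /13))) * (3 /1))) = 4 /945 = 0.00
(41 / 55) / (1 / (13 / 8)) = 533 / 440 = 1.21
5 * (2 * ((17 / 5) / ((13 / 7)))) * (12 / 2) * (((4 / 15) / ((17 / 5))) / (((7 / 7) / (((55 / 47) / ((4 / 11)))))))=16940 / 611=27.73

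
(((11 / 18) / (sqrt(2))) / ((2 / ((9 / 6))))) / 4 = 0.08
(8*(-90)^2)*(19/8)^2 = 731025/2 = 365512.50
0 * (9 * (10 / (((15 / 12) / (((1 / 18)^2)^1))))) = 0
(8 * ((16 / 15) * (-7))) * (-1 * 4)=3584 / 15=238.93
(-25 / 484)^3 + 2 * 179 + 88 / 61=2485966821979 / 6916174144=359.44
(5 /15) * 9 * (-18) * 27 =-1458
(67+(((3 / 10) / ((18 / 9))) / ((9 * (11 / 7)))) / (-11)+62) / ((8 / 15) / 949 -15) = -888769817 / 103342228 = -8.60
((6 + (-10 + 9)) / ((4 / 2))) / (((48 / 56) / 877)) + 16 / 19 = 583397 / 228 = 2558.76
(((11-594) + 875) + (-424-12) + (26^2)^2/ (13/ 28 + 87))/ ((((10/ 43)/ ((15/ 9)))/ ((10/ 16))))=167198405/ 7347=22757.37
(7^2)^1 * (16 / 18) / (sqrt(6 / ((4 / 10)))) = 392 * sqrt(15) / 135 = 11.25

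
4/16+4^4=1025/4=256.25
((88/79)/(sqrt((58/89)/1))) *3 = 132 *sqrt(5162)/2291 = 4.14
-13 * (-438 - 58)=6448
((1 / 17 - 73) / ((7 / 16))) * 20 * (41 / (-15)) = 3253760 / 357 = 9114.17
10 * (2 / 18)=10 / 9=1.11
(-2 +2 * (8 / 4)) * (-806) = -1612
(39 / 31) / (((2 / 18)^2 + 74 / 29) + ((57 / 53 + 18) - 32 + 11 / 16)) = -77686128 / 597310139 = -0.13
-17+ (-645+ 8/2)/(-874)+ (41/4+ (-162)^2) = 45863995/1748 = 26237.98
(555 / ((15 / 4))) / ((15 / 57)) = 2812 / 5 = 562.40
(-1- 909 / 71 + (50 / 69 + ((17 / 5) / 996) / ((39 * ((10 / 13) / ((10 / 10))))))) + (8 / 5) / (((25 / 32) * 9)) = -15675707323 / 1219851000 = -12.85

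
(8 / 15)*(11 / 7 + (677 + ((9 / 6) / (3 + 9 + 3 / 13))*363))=2146132 / 5565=385.65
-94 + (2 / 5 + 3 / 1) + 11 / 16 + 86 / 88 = -78263 / 880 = -88.94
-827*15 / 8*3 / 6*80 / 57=-20675 / 19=-1088.16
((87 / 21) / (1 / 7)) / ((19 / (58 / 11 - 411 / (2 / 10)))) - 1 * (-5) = -652818 / 209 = -3123.53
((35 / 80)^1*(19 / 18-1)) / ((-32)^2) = 7 / 294912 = 0.00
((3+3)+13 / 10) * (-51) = -3723 / 10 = -372.30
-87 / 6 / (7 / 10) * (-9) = 1305 / 7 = 186.43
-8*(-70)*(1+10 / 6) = 4480 / 3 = 1493.33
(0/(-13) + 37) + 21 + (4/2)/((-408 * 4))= 47327/816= 58.00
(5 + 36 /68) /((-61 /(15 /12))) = -235 /2074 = -0.11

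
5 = 5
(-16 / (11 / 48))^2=589824 / 121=4874.58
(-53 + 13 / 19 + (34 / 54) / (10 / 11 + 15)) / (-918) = 4693097 / 82413450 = 0.06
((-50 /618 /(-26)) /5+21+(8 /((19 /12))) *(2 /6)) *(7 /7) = 3462749 /152646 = 22.68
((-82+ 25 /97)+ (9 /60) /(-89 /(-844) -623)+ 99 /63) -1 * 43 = -73279796034 /594943195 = -123.17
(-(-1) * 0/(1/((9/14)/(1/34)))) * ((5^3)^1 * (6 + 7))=0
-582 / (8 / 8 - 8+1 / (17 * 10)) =83.21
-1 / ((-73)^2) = -0.00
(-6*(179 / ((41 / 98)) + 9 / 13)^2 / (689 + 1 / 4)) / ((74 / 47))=-9808601498300 / 9659878267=-1015.40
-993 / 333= -331 / 111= -2.98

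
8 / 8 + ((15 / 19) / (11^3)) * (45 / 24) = 202537 / 202312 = 1.00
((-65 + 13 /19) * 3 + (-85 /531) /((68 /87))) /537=-2598283 /7223724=-0.36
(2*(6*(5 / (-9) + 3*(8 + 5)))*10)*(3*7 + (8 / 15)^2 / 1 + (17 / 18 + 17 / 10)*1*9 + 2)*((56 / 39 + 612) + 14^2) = 925706093056 / 5265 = 175822619.76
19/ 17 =1.12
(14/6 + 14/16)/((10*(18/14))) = 539/2160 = 0.25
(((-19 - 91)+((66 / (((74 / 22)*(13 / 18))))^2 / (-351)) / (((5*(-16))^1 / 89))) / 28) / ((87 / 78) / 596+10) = -482476550446 / 1255044351015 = -0.38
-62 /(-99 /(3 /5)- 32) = 62 /197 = 0.31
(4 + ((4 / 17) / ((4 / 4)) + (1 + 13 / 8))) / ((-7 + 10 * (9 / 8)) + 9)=933 / 1802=0.52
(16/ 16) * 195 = 195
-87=-87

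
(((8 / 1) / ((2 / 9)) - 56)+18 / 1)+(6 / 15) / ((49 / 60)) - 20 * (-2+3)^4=-1054 / 49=-21.51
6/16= 3/8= 0.38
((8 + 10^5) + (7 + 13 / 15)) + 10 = 1500388 / 15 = 100025.87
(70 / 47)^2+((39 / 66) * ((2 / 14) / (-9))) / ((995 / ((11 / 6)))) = 3685849283 / 1661653980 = 2.22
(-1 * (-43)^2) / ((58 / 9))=-16641 / 58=-286.91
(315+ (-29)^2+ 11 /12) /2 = 13883 /24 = 578.46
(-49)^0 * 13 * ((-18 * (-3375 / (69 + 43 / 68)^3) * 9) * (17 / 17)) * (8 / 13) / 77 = 11002604544 / 65394415471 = 0.17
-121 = -121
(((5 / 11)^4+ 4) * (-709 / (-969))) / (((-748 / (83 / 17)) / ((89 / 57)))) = -309995462387 / 10283001344748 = -0.03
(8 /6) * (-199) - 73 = -1015 /3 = -338.33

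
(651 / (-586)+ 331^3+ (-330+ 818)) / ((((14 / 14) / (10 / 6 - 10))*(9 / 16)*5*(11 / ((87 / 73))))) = -2739068591320 / 235279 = -11641789.50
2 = 2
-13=-13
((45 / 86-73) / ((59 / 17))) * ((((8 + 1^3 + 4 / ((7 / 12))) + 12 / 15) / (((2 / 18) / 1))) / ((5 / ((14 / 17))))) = -32704551 / 63425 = -515.64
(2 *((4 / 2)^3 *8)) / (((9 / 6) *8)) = 32 / 3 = 10.67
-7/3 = -2.33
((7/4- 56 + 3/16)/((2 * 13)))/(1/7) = -6055/416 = -14.56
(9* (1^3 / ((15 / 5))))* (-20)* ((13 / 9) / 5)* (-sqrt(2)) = 52* sqrt(2) / 3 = 24.51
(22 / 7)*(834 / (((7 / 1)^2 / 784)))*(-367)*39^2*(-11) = 1802588838336 / 7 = 257512691190.86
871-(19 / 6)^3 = 181277 / 216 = 839.25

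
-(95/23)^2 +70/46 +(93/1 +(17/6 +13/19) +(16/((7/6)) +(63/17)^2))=13227945923/121999038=108.43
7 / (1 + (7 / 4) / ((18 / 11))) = 504 / 149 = 3.38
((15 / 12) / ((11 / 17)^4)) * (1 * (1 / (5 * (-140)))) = -83521 / 8198960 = -0.01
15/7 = 2.14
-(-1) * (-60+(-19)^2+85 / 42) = 12727 / 42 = 303.02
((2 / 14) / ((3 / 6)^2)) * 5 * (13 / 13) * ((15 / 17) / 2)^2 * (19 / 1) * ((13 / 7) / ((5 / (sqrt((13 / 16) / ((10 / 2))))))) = 11115 * sqrt(65) / 56644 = 1.58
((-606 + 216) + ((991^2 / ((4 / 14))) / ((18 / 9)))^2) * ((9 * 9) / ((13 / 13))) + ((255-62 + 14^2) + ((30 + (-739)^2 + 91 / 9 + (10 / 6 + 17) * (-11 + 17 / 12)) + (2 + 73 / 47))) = 1619258125946748967 / 6768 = 239252087167072.84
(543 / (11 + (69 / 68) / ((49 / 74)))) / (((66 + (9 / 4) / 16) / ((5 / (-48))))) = -354760 / 5198871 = -0.07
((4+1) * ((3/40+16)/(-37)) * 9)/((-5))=5787/1480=3.91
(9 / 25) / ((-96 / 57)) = -171 / 800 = -0.21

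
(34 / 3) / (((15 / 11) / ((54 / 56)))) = 8.01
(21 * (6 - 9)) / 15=-21 / 5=-4.20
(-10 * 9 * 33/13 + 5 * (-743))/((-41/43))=2204395/533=4135.83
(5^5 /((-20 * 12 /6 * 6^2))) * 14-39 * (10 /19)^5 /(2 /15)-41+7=-27167913829 /356558256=-76.19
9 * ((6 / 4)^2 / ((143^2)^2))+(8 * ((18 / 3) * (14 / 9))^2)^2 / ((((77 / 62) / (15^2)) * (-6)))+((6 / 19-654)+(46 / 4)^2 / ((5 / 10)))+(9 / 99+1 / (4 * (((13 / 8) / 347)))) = -12583190195379889145 / 858067605252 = -14664567.36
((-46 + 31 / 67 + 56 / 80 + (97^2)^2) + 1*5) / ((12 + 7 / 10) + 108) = 59314591579 / 80869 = 733465.13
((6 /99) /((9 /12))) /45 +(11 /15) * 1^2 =0.74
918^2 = 842724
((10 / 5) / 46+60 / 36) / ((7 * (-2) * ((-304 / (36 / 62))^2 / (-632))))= 125847 / 446834248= 0.00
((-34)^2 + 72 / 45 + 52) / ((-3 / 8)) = -16128 / 5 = -3225.60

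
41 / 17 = 2.41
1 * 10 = 10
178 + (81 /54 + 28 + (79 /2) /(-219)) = 45403 /219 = 207.32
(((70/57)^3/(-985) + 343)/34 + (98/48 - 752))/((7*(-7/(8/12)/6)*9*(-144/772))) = -708504346072517/19692951007464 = -35.98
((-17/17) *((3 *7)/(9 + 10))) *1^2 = -21/19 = -1.11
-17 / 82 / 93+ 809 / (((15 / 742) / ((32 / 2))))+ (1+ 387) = 24429301171 / 38130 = 640684.53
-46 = -46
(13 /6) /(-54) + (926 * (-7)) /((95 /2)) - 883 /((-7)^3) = -1413960113 /10557540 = -133.93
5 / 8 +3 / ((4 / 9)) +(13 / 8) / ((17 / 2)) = 1029 / 136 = 7.57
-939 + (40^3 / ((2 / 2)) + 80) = 63141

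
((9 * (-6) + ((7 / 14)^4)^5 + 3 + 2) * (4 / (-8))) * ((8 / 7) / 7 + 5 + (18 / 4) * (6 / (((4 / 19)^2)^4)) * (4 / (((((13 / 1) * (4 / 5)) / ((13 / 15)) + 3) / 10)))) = 457138258.54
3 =3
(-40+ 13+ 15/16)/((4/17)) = -110.77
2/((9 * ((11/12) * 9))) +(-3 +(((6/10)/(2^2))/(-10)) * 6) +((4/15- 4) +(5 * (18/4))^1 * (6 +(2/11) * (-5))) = 3200147/29700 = 107.75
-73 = -73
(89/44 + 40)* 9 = 16641/44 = 378.20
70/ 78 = 35/ 39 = 0.90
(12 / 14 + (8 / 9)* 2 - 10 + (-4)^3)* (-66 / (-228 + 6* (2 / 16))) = -395648 / 19089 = -20.73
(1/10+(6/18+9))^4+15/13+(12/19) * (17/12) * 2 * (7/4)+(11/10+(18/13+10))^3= 333690044169433/33811830000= 9869.03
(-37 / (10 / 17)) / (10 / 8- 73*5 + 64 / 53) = 66674 / 384295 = 0.17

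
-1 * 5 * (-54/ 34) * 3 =405/ 17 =23.82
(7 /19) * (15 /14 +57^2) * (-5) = -227505 /38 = -5986.97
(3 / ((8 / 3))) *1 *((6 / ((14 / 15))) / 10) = 81 / 112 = 0.72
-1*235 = -235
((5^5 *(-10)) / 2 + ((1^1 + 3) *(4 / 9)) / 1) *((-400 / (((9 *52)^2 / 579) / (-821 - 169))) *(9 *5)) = -373141133750 / 507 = -735978567.55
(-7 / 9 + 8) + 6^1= 119 / 9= 13.22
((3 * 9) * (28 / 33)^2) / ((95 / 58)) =11.87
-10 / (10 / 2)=-2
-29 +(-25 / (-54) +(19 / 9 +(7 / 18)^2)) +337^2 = 36787843 / 324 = 113542.73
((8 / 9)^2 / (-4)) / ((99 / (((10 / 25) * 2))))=-64 / 40095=-0.00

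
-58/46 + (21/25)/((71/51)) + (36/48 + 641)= 104690407/163300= 641.09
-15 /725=-3 /145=-0.02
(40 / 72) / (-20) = -1 / 36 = -0.03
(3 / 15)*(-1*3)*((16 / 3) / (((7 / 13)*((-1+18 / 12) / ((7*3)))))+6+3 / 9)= -1267 / 5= -253.40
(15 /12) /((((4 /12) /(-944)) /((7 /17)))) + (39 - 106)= -25919 /17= -1524.65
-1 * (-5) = 5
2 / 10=1 / 5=0.20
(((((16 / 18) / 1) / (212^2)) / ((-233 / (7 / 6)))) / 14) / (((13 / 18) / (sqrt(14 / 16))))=-sqrt(14) / 408406128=-0.00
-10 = -10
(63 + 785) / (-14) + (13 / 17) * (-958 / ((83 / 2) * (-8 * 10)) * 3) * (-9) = -13142183 / 197540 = -66.53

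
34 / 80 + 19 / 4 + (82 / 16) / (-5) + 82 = 1723 / 20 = 86.15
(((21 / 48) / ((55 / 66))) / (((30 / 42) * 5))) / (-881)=-147 / 881000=-0.00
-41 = -41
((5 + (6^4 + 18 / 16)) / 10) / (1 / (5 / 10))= 10417 / 160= 65.11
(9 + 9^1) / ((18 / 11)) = 11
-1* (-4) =4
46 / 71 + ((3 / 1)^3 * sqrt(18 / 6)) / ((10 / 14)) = 46 / 71 + 189 * sqrt(3) / 5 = 66.12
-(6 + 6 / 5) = -36 / 5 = -7.20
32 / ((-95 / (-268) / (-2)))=-17152 / 95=-180.55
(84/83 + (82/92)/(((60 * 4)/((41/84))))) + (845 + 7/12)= 65163331043/76970880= 846.60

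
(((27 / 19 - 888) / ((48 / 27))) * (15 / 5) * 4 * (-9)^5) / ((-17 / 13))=-349132822155 / 1292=-270226642.53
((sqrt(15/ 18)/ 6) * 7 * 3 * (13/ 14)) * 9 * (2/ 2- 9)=-39 * sqrt(30)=-213.61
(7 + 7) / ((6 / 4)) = 28 / 3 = 9.33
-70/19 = -3.68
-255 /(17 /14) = -210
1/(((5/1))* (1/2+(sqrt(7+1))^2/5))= 2/21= 0.10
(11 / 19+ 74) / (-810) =-1417 / 15390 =-0.09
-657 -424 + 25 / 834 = -901529 / 834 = -1080.97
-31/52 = -0.60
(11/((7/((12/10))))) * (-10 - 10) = -264/7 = -37.71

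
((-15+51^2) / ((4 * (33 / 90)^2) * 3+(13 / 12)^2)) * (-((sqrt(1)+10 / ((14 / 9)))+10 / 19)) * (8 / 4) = -19699113600 / 1334389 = -14762.65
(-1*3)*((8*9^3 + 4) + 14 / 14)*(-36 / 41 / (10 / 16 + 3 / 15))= 8405280 / 451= 18636.98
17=17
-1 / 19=-0.05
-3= -3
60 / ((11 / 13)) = 780 / 11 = 70.91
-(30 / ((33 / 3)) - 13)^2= -12769 / 121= -105.53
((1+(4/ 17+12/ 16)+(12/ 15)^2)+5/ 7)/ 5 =39741/ 59500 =0.67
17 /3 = 5.67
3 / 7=0.43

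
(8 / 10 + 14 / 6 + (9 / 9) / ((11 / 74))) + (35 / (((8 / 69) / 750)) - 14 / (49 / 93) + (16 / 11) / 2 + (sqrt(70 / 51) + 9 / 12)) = sqrt(3570) / 51 + 261481624 / 1155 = 226392.19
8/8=1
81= 81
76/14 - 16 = -74/7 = -10.57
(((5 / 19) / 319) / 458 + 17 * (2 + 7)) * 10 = 2123592595 / 1387969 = 1530.00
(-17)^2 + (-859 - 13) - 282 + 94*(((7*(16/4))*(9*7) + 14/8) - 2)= 329855/2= 164927.50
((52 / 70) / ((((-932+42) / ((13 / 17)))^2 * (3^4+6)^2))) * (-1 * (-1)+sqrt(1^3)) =2197 / 15160880140875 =0.00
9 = 9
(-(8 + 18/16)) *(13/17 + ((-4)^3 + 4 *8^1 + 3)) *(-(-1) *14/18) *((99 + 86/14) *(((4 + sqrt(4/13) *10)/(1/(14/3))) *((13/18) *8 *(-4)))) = -4814028800 *sqrt(13)/1377-12516474880/1377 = -21694773.10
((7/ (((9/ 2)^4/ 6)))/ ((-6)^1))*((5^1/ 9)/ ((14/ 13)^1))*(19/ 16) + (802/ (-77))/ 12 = -3993989/ 4546773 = -0.88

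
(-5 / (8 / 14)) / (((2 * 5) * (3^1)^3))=-7 / 216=-0.03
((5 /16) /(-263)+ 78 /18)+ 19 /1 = 294545 /12624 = 23.33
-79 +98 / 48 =-1847 / 24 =-76.96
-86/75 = -1.15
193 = 193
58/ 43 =1.35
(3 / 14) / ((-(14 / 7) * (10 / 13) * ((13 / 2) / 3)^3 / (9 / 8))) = -729 / 47320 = -0.02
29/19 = 1.53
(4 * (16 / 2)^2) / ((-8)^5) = -1 / 128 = -0.01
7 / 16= 0.44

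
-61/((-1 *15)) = 61/15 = 4.07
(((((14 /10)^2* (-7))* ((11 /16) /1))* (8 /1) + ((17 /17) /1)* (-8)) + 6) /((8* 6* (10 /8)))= -1291 /1000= -1.29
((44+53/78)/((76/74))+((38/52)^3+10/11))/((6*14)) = 493736423/925692768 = 0.53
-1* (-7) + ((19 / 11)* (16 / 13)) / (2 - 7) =4701 / 715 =6.57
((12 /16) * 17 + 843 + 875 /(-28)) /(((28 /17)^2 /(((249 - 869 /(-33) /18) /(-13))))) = -6445487525 /1100736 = -5855.62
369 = 369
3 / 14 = 0.21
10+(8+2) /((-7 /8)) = -1.43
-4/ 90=-2/ 45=-0.04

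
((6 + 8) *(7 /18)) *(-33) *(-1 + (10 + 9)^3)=-1232154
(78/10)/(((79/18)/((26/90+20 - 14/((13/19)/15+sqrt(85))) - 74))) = -325348286289/3408828275 - 39913965 * sqrt(85)/136353131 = -98.14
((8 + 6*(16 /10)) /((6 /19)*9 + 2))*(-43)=-17974 /115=-156.30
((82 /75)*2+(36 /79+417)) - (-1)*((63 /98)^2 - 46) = 374.06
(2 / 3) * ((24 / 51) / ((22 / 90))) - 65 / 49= -395 / 9163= -0.04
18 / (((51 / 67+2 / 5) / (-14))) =-84420 / 389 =-217.02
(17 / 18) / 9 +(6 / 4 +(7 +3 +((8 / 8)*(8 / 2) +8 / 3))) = 1480 / 81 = 18.27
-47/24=-1.96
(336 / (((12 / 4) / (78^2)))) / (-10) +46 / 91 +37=-30986999 / 455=-68103.29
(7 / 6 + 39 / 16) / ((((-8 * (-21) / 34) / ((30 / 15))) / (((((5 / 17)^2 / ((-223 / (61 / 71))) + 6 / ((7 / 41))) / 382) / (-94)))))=-194732368471 / 136392948349056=-0.00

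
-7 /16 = -0.44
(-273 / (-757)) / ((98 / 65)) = 2535 / 10598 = 0.24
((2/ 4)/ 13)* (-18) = -0.69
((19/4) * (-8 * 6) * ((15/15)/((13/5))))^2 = 7689.94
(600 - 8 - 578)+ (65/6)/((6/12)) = 107/3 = 35.67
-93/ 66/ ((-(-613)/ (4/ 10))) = -31/ 33715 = -0.00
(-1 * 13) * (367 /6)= -4771 /6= -795.17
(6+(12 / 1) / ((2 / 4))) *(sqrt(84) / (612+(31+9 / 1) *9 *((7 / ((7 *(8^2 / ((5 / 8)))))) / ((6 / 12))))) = 640 *sqrt(21) / 6603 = 0.44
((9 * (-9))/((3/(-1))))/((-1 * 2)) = -27/2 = -13.50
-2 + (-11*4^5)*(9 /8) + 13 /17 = -215445 /17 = -12673.24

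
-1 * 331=-331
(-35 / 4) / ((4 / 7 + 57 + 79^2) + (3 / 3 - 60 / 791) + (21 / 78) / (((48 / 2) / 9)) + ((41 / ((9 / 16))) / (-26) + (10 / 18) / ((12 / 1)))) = -5552820 / 3996024667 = -0.00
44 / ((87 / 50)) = 2200 / 87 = 25.29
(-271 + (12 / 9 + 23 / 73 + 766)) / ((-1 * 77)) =-15538 / 2409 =-6.45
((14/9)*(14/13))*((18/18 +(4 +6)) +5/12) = 6713/351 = 19.13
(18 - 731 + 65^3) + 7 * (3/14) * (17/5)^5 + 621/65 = 22311500673/81250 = 274603.09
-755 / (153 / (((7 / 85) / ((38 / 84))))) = -14798 / 16473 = -0.90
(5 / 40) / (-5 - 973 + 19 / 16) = -2 / 15629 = -0.00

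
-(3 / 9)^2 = -0.11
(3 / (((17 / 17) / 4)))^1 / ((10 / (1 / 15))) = 2 / 25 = 0.08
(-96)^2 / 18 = 512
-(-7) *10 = 70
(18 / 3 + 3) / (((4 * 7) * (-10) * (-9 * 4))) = 1 / 1120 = 0.00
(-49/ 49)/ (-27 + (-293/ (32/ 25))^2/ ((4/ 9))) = -4096/ 482790033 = -0.00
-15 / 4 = -3.75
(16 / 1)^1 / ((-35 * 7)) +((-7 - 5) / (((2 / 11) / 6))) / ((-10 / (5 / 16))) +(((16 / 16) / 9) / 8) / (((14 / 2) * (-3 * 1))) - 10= 61097 / 26460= 2.31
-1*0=0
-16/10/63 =-8/315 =-0.03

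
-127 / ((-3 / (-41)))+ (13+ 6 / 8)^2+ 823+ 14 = -34061 / 48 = -709.60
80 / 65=16 / 13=1.23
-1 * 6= -6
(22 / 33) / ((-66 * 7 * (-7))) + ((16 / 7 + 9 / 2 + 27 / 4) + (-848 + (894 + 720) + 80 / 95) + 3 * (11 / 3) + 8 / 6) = 292253653 / 368676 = 792.71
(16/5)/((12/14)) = 56/15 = 3.73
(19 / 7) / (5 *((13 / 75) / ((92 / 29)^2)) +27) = 2412240 / 24071971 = 0.10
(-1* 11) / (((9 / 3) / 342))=-1254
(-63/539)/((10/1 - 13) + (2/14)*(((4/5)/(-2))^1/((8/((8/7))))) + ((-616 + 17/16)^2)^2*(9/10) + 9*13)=-41287680/45460595178799494067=-0.00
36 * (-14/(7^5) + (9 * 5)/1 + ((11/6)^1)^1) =4048014/2401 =1685.97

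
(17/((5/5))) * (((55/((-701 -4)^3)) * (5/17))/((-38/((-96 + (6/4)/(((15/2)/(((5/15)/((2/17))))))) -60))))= -51293/15978359700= -0.00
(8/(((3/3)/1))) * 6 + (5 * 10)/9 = 53.56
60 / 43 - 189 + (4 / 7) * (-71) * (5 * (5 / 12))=-245732 / 903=-272.13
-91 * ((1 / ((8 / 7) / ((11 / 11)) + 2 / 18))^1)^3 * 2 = -92.30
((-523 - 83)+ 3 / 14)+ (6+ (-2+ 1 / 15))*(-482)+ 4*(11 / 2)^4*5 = 6608839 / 420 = 15735.33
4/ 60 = 1/ 15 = 0.07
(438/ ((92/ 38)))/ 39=1387/ 299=4.64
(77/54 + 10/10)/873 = 131/47142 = 0.00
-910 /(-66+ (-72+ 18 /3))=455 /66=6.89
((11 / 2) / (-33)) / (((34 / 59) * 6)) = -59 / 1224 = -0.05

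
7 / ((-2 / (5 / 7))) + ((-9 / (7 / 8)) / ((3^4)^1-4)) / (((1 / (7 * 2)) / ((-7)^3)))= 14057 / 22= 638.95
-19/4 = -4.75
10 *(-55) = -550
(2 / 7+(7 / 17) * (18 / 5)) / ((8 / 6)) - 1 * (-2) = 1979 / 595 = 3.33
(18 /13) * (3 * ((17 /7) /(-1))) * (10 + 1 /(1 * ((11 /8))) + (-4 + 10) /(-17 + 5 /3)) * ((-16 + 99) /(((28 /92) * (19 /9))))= -1793225790 /133133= -13469.43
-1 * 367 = -367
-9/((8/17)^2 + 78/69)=-59823/8986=-6.66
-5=-5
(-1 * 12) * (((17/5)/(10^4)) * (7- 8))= 51/12500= 0.00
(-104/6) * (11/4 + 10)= -221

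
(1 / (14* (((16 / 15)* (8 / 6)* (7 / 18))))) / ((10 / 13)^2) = 13689 / 62720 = 0.22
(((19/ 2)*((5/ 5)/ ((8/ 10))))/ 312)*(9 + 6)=475/ 832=0.57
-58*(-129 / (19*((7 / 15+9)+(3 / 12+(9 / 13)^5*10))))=166680853560 / 4785971161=34.83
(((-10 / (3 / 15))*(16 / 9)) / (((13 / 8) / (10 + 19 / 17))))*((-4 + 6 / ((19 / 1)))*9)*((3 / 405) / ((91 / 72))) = 6451200 / 54587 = 118.18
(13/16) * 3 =39/16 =2.44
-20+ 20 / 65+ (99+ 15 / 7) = 81.45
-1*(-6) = 6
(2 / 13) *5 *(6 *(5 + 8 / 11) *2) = 7560 / 143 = 52.87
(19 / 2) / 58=0.16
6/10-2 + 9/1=38/5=7.60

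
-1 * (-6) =6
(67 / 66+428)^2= 801739225 / 4356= 184054.00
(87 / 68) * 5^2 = 31.99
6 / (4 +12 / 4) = 6 / 7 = 0.86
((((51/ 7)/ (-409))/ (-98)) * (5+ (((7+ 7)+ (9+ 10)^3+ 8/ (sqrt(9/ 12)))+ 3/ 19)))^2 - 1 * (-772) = 906431160 * sqrt(3)/ 373928405011+ 3140506973926327/ 4059794111548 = 773.57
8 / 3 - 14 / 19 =110 / 57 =1.93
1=1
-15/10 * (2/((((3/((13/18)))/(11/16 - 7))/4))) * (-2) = -1313/36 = -36.47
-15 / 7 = -2.14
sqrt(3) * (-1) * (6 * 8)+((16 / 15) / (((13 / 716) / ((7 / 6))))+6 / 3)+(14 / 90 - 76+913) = 531002 / 585 - 48 * sqrt(3) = 824.56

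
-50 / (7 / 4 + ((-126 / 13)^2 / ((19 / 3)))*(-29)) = 642200 / 5502371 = 0.12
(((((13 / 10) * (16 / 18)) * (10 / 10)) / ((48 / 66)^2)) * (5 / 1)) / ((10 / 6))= 1573 / 240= 6.55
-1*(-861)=861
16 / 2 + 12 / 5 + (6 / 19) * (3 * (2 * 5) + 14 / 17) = 32516 / 1615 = 20.13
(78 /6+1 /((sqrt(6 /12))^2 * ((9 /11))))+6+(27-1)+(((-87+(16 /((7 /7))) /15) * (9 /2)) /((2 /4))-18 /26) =-425089 /585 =-726.65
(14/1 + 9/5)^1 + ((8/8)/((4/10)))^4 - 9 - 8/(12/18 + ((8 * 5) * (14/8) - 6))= 354933/7760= 45.74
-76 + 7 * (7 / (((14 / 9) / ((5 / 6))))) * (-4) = -181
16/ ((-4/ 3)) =-12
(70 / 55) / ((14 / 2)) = 2 / 11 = 0.18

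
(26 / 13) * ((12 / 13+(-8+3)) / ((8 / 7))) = -371 / 52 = -7.13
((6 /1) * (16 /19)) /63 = 32 /399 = 0.08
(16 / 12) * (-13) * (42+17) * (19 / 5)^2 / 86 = -553774 / 3225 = -171.71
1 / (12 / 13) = 13 / 12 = 1.08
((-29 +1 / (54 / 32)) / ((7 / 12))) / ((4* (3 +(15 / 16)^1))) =-12272 / 3969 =-3.09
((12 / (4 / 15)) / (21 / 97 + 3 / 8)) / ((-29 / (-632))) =2452160 / 1479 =1657.99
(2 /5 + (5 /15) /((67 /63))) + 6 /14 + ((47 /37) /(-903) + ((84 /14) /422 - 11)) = -23250944191 /2361656535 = -9.85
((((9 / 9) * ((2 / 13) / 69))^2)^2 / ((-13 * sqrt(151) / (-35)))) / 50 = 56 * sqrt(151) / 6354188234877015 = 0.00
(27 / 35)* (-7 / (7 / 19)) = -513 / 35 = -14.66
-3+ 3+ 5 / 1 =5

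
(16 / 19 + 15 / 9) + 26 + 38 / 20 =17333 / 570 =30.41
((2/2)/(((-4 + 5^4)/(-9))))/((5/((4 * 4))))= -0.05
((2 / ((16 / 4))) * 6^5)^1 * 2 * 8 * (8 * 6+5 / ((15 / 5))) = 3089664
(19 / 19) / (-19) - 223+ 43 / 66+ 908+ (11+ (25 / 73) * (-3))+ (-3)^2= 64497883 / 91542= 704.57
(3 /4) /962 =3 /3848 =0.00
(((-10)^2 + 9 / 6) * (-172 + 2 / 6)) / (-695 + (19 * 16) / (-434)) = 22686265 / 905802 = 25.05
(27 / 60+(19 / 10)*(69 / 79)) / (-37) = -3333 / 58460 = -0.06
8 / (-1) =-8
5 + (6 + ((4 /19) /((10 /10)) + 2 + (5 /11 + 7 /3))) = 10031 /627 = 16.00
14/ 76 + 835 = 31737/ 38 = 835.18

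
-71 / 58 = -1.22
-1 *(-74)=74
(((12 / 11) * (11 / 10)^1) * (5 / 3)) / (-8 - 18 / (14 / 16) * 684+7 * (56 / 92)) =-161 / 1133005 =-0.00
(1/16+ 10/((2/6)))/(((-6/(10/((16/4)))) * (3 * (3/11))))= -26455/1728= -15.31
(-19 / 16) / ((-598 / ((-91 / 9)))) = -133 / 6624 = -0.02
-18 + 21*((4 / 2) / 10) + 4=-49 / 5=-9.80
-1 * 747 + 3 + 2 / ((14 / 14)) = -742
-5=-5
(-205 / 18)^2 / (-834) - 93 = -25172113 / 270216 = -93.16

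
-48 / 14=-3.43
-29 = -29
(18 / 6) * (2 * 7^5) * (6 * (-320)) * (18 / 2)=-1742549760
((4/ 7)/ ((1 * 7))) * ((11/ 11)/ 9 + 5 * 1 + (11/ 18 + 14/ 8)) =269/ 441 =0.61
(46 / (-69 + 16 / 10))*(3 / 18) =-115 / 1011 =-0.11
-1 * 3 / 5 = -3 / 5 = -0.60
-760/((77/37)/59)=-1659080/77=-21546.49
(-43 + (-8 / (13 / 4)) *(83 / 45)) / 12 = -27811 / 7020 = -3.96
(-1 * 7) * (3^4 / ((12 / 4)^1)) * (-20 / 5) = 756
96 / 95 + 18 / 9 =286 / 95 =3.01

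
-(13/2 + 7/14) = -7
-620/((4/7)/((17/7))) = -2635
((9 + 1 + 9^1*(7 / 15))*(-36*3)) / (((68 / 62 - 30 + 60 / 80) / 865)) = 164493936 / 3491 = 47119.43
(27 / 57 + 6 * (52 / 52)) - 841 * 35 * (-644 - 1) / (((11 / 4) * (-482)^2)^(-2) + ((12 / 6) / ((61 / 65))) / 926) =198026097077282618835679 / 24004972011412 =8249378378.08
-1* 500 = -500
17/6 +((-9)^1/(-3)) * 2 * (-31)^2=34613/6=5768.83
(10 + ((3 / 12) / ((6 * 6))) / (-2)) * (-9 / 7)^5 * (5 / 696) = -31481865 / 124775168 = -0.25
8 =8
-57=-57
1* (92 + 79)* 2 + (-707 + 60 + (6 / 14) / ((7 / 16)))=-14897 / 49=-304.02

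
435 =435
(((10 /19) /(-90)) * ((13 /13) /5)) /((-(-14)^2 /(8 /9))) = 2 /377055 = 0.00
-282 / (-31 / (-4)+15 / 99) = -37224 / 1043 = -35.69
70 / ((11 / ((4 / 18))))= 1.41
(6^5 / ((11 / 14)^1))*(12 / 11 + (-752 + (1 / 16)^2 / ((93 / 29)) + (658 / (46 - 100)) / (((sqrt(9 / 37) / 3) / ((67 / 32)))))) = -111502682487 / 15004 - 2777418*sqrt(37) / 11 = -8967382.62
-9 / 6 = -3 / 2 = -1.50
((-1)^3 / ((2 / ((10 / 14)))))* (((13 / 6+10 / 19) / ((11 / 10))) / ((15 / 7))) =-1535 / 3762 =-0.41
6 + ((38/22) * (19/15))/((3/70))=5648/99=57.05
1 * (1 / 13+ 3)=40 / 13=3.08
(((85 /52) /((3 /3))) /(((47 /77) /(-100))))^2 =26773140625 /373321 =71716.14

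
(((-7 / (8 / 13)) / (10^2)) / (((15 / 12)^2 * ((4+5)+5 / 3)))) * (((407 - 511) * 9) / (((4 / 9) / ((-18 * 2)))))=-517.44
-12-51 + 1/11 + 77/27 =-17837/297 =-60.06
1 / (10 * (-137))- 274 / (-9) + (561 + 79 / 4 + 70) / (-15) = -12.94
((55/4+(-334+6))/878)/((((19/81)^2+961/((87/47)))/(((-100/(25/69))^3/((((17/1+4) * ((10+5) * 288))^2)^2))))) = 147841217/690951711200623165440000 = 0.00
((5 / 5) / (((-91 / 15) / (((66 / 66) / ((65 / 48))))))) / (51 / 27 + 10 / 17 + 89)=-5508 / 4139317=-0.00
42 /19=2.21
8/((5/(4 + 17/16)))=81/10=8.10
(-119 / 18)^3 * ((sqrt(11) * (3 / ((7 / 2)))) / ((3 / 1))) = -273.81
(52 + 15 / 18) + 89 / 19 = 6557 / 114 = 57.52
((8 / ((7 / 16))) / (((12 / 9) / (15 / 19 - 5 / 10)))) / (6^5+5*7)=528 / 1038863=0.00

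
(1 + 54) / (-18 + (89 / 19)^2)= 19855 / 1423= 13.95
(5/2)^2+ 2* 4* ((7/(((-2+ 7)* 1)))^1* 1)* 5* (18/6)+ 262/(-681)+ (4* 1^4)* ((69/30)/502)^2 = 372973187737/2145184050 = 173.87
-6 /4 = -3 /2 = -1.50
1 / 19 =0.05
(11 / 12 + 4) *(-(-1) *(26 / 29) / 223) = 0.02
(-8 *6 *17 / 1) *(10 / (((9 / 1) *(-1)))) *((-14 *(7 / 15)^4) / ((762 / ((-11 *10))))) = 201146176 / 2314575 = 86.90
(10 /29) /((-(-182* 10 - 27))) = 10 /53563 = 0.00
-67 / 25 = -2.68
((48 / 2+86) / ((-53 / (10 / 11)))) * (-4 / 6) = 200 / 159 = 1.26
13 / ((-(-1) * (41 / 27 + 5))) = 351 / 176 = 1.99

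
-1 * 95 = -95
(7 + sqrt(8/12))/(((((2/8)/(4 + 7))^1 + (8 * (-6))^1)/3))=-924/2111 - 44 * sqrt(6)/2111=-0.49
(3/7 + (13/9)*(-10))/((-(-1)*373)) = -883/23499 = -0.04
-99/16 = -6.19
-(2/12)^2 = -1/36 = -0.03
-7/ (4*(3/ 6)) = -7/ 2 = -3.50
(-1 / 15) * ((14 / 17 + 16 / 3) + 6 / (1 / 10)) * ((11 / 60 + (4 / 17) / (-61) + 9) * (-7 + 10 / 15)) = 18306974791 / 71397450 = 256.41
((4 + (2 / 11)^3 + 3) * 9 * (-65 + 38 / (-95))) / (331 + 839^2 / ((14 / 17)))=-0.00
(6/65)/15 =2/325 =0.01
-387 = -387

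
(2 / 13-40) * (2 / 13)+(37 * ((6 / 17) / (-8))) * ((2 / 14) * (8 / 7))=-900506 / 140777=-6.40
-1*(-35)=35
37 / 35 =1.06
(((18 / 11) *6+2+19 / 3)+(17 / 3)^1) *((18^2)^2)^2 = 2887229670912 / 11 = 262475424628.36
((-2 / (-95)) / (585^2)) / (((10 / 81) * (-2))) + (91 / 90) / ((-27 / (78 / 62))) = -237414568 / 5039263125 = -0.05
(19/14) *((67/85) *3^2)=11457/1190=9.63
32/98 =16/49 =0.33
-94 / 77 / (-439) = 94 / 33803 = 0.00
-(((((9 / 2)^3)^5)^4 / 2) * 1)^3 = -5802988355301064263572941269018812264886757498342118039827603956893368389206154994705426429662904979537365662938773593537918329060451697709838267789886857631025156060199201 / 12259964326927110866866776217202473468949912977468817408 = -473328323032368049624111500000000000000000000000000000000000000000000000000000000000000000000000000000000000000000000.00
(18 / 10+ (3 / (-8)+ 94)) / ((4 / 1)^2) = 3817 / 640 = 5.96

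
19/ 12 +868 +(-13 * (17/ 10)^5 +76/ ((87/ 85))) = 2201838911/ 2900000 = 759.25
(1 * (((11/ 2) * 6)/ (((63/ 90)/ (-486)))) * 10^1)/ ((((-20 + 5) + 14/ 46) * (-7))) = -18443700/ 8281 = -2227.23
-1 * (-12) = 12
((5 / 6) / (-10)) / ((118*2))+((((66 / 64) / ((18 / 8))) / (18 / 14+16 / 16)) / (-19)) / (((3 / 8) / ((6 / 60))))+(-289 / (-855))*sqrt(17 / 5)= -5113 / 1614240+289*sqrt(85) / 4275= 0.62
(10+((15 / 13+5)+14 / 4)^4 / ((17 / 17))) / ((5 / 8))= 13913.01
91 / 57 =1.60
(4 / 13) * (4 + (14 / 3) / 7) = 56 / 39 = 1.44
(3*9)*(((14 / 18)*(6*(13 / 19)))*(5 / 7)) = 1170 / 19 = 61.58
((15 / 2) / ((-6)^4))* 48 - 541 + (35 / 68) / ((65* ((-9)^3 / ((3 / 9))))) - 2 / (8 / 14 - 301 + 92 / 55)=-120239463962545 / 222371019468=-540.72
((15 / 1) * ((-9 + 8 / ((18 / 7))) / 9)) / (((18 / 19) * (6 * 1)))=-5035 / 2916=-1.73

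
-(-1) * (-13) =-13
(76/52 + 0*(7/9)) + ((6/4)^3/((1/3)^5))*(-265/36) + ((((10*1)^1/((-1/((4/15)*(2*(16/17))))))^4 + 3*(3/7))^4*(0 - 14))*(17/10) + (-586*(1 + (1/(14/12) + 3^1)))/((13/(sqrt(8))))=-342641127397650095226560561105153673127514951/87908597469540437275949141380320 - 39848*sqrt(2)/91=-3897697578110.17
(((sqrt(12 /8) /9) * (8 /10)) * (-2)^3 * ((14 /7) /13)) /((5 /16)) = -512 * sqrt(6) /2925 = -0.43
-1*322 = -322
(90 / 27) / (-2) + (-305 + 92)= -644 / 3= -214.67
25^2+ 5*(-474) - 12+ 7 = -1750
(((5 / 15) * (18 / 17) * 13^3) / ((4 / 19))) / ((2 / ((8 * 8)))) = 2003664 / 17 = 117862.59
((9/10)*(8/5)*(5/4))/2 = 0.90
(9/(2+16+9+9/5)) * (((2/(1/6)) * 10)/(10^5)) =3/8000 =0.00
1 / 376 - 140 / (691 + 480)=-51469 / 440296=-0.12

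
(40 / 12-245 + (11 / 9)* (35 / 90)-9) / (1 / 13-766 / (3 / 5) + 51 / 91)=3688321 / 18811224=0.20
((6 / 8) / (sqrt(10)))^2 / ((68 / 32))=9 / 340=0.03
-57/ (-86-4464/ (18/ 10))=57/ 2566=0.02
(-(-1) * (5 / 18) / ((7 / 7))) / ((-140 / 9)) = -0.02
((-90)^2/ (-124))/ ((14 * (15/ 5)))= -675/ 434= -1.56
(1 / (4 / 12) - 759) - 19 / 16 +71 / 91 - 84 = -1223633 / 1456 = -840.41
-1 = -1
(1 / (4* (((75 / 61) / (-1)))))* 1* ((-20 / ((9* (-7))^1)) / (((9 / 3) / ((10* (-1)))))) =0.22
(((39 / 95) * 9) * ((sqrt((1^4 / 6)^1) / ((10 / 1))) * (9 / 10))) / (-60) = -351 * sqrt(6) / 380000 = -0.00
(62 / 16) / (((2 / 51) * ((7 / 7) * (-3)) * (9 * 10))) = -0.37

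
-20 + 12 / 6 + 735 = 717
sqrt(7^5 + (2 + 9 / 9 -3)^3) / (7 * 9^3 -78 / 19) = 0.03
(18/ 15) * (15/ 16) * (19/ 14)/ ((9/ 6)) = 57/ 56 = 1.02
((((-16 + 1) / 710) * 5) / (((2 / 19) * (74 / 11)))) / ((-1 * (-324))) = -1045 / 2269728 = -0.00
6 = 6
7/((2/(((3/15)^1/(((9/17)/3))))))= 119/30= 3.97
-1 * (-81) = 81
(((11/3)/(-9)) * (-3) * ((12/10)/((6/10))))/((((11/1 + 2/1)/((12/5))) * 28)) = 22/1365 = 0.02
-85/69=-1.23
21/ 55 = 0.38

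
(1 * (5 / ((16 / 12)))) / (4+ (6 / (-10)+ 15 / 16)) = 300 / 347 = 0.86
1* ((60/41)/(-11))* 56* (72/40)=-6048/451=-13.41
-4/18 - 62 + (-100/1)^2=89440/9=9937.78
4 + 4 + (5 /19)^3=54997 /6859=8.02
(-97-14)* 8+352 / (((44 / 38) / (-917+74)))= -257160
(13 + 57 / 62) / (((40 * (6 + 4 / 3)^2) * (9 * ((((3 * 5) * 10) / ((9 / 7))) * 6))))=863 / 840224000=0.00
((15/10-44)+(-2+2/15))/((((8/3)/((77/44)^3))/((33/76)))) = -15065589/389120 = -38.72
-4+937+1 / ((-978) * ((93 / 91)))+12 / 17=1443711295 / 1546218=933.70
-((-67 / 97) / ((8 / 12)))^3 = 8120601 / 7301384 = 1.11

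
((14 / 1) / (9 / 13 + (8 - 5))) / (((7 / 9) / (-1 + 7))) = 117 / 4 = 29.25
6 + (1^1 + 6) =13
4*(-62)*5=-1240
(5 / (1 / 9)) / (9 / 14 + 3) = 210 / 17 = 12.35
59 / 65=0.91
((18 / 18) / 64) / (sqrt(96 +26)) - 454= -454 +sqrt(122) / 7808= -454.00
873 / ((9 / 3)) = 291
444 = 444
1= 1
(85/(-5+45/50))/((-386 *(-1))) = -425/7913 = -0.05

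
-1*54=-54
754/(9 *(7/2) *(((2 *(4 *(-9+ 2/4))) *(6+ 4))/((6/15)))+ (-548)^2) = 377/123377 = 0.00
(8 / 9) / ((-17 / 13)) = -104 / 153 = -0.68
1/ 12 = 0.08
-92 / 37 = -2.49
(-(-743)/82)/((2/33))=149.51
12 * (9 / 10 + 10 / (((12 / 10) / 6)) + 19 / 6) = 3244 / 5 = 648.80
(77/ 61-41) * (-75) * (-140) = -25452000/ 61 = -417245.90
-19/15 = -1.27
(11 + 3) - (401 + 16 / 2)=-395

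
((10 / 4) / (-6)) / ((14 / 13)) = -65 / 168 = -0.39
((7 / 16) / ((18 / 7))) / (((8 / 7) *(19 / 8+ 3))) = 343 / 12384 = 0.03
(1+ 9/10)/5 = 19/50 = 0.38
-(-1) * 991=991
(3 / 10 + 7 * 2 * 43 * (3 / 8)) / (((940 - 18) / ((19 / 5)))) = 85899 / 92200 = 0.93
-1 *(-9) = 9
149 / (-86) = -1.73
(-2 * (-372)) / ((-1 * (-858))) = 124 / 143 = 0.87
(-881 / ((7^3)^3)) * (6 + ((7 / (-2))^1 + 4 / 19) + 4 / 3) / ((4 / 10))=-2030705 / 9200622396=-0.00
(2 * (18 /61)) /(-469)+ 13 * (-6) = -2231538 /28609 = -78.00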